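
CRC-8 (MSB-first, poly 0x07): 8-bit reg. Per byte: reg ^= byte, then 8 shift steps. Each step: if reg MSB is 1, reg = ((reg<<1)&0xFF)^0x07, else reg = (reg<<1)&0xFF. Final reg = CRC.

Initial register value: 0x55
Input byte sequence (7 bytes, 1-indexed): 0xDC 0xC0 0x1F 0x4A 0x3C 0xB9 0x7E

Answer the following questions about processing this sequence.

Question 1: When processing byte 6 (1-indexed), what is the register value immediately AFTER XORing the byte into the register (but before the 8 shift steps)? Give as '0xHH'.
Register before byte 6: 0xCE
Byte 6: 0xB9
0xCE XOR 0xB9 = 0x77

Answer: 0x77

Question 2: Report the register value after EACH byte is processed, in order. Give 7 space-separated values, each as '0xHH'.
0xB6 0x45 0x81 0x7F 0xCE 0x42 0xB4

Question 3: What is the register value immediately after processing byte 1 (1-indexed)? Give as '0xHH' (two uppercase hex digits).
After byte 1 (0xDC): reg=0xB6

Answer: 0xB6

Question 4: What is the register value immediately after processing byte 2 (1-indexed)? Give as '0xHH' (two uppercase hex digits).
After byte 1 (0xDC): reg=0xB6
After byte 2 (0xC0): reg=0x45

Answer: 0x45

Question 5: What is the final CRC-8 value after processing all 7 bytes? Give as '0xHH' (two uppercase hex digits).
After byte 1 (0xDC): reg=0xB6
After byte 2 (0xC0): reg=0x45
After byte 3 (0x1F): reg=0x81
After byte 4 (0x4A): reg=0x7F
After byte 5 (0x3C): reg=0xCE
After byte 6 (0xB9): reg=0x42
After byte 7 (0x7E): reg=0xB4

Answer: 0xB4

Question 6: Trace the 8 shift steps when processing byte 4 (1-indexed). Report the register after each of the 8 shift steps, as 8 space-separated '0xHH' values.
Answer: 0x91 0x25 0x4A 0x94 0x2F 0x5E 0xBC 0x7F

Derivation:
After byte 1 (0xDC): reg=0xB6
After byte 2 (0xC0): reg=0x45
After byte 3 (0x1F): reg=0x81
Register before byte 4: 0x81
After XOR with byte 0x4A: 0xCB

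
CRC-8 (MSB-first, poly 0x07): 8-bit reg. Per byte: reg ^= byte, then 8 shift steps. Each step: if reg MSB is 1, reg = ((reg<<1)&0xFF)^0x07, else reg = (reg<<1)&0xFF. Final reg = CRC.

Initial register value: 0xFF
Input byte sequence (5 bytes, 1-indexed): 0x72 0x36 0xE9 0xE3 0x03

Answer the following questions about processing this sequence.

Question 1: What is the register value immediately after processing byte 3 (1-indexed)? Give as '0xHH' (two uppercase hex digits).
Answer: 0x8C

Derivation:
After byte 1 (0x72): reg=0xAA
After byte 2 (0x36): reg=0xDD
After byte 3 (0xE9): reg=0x8C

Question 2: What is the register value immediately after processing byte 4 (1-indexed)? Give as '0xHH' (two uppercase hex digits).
Answer: 0x0A

Derivation:
After byte 1 (0x72): reg=0xAA
After byte 2 (0x36): reg=0xDD
After byte 3 (0xE9): reg=0x8C
After byte 4 (0xE3): reg=0x0A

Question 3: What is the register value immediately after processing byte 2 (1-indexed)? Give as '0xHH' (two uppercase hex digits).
Answer: 0xDD

Derivation:
After byte 1 (0x72): reg=0xAA
After byte 2 (0x36): reg=0xDD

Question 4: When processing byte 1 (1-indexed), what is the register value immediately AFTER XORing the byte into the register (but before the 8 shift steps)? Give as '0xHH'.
Answer: 0x8D

Derivation:
Register before byte 1: 0xFF
Byte 1: 0x72
0xFF XOR 0x72 = 0x8D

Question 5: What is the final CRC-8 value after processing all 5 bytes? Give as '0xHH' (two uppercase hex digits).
After byte 1 (0x72): reg=0xAA
After byte 2 (0x36): reg=0xDD
After byte 3 (0xE9): reg=0x8C
After byte 4 (0xE3): reg=0x0A
After byte 5 (0x03): reg=0x3F

Answer: 0x3F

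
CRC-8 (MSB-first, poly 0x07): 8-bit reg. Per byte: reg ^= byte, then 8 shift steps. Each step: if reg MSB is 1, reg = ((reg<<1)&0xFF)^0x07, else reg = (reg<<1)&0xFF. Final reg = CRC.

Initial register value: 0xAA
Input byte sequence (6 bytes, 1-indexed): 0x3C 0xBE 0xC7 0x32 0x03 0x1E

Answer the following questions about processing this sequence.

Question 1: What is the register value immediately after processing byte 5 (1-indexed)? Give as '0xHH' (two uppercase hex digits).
After byte 1 (0x3C): reg=0xEB
After byte 2 (0xBE): reg=0xAC
After byte 3 (0xC7): reg=0x16
After byte 4 (0x32): reg=0xFC
After byte 5 (0x03): reg=0xF3

Answer: 0xF3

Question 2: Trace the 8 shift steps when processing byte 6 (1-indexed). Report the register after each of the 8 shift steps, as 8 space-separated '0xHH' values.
After byte 1 (0x3C): reg=0xEB
After byte 2 (0xBE): reg=0xAC
After byte 3 (0xC7): reg=0x16
After byte 4 (0x32): reg=0xFC
After byte 5 (0x03): reg=0xF3
Register before byte 6: 0xF3
After XOR with byte 0x1E: 0xED

Answer: 0xDD 0xBD 0x7D 0xFA 0xF3 0xE1 0xC5 0x8D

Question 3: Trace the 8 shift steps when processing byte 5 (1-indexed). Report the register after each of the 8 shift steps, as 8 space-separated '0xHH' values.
Answer: 0xF9 0xF5 0xED 0xDD 0xBD 0x7D 0xFA 0xF3

Derivation:
After byte 1 (0x3C): reg=0xEB
After byte 2 (0xBE): reg=0xAC
After byte 3 (0xC7): reg=0x16
After byte 4 (0x32): reg=0xFC
Register before byte 5: 0xFC
After XOR with byte 0x03: 0xFF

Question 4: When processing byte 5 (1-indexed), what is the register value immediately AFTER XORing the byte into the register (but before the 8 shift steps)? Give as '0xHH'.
Register before byte 5: 0xFC
Byte 5: 0x03
0xFC XOR 0x03 = 0xFF

Answer: 0xFF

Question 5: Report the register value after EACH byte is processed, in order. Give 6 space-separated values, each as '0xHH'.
0xEB 0xAC 0x16 0xFC 0xF3 0x8D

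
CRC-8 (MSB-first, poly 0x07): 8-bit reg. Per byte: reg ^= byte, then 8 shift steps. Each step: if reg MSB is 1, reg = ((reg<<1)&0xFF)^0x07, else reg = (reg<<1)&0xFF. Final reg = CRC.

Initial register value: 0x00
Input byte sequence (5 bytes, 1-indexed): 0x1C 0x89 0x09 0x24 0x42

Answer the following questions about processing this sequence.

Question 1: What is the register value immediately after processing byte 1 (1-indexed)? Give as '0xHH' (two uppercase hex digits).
Answer: 0x54

Derivation:
After byte 1 (0x1C): reg=0x54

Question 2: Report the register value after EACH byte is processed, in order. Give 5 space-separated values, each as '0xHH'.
0x54 0x1D 0x6C 0xFF 0x3A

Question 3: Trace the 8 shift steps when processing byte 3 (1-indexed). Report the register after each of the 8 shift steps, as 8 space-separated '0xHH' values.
Answer: 0x28 0x50 0xA0 0x47 0x8E 0x1B 0x36 0x6C

Derivation:
After byte 1 (0x1C): reg=0x54
After byte 2 (0x89): reg=0x1D
Register before byte 3: 0x1D
After XOR with byte 0x09: 0x14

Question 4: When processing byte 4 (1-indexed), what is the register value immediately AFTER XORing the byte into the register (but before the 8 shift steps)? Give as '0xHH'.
Register before byte 4: 0x6C
Byte 4: 0x24
0x6C XOR 0x24 = 0x48

Answer: 0x48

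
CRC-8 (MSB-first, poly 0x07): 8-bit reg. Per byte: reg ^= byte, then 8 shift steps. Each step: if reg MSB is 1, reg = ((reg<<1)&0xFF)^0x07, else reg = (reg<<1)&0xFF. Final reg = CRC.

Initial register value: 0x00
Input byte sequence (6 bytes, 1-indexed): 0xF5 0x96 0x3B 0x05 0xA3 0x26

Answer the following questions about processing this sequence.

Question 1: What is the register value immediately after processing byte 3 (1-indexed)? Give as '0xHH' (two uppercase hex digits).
After byte 1 (0xF5): reg=0xC5
After byte 2 (0x96): reg=0xBE
After byte 3 (0x3B): reg=0x92

Answer: 0x92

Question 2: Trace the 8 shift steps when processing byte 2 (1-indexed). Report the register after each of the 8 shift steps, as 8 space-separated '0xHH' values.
Answer: 0xA6 0x4B 0x96 0x2B 0x56 0xAC 0x5F 0xBE

Derivation:
After byte 1 (0xF5): reg=0xC5
Register before byte 2: 0xC5
After XOR with byte 0x96: 0x53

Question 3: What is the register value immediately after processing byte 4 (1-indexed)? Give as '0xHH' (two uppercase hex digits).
After byte 1 (0xF5): reg=0xC5
After byte 2 (0x96): reg=0xBE
After byte 3 (0x3B): reg=0x92
After byte 4 (0x05): reg=0xEC

Answer: 0xEC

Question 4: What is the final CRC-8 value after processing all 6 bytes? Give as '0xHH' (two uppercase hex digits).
After byte 1 (0xF5): reg=0xC5
After byte 2 (0x96): reg=0xBE
After byte 3 (0x3B): reg=0x92
After byte 4 (0x05): reg=0xEC
After byte 5 (0xA3): reg=0xEA
After byte 6 (0x26): reg=0x6A

Answer: 0x6A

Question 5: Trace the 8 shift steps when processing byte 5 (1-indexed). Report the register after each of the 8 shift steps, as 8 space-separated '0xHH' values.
After byte 1 (0xF5): reg=0xC5
After byte 2 (0x96): reg=0xBE
After byte 3 (0x3B): reg=0x92
After byte 4 (0x05): reg=0xEC
Register before byte 5: 0xEC
After XOR with byte 0xA3: 0x4F

Answer: 0x9E 0x3B 0x76 0xEC 0xDF 0xB9 0x75 0xEA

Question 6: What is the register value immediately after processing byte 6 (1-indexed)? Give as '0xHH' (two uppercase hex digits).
After byte 1 (0xF5): reg=0xC5
After byte 2 (0x96): reg=0xBE
After byte 3 (0x3B): reg=0x92
After byte 4 (0x05): reg=0xEC
After byte 5 (0xA3): reg=0xEA
After byte 6 (0x26): reg=0x6A

Answer: 0x6A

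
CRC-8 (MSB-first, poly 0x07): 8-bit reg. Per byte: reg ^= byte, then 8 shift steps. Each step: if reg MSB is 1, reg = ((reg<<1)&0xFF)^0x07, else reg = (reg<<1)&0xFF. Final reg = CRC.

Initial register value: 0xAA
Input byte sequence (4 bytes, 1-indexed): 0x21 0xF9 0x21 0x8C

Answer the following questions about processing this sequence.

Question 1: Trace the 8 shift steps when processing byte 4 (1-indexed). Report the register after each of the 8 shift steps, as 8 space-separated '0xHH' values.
Answer: 0x4A 0x94 0x2F 0x5E 0xBC 0x7F 0xFE 0xFB

Derivation:
After byte 1 (0x21): reg=0xB8
After byte 2 (0xF9): reg=0xC0
After byte 3 (0x21): reg=0xA9
Register before byte 4: 0xA9
After XOR with byte 0x8C: 0x25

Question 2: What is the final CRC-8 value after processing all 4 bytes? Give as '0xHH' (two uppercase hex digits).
After byte 1 (0x21): reg=0xB8
After byte 2 (0xF9): reg=0xC0
After byte 3 (0x21): reg=0xA9
After byte 4 (0x8C): reg=0xFB

Answer: 0xFB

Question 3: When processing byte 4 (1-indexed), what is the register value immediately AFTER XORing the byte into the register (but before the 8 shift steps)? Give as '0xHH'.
Answer: 0x25

Derivation:
Register before byte 4: 0xA9
Byte 4: 0x8C
0xA9 XOR 0x8C = 0x25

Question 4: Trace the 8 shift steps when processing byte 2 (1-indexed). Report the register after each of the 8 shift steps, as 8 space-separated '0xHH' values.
Answer: 0x82 0x03 0x06 0x0C 0x18 0x30 0x60 0xC0

Derivation:
After byte 1 (0x21): reg=0xB8
Register before byte 2: 0xB8
After XOR with byte 0xF9: 0x41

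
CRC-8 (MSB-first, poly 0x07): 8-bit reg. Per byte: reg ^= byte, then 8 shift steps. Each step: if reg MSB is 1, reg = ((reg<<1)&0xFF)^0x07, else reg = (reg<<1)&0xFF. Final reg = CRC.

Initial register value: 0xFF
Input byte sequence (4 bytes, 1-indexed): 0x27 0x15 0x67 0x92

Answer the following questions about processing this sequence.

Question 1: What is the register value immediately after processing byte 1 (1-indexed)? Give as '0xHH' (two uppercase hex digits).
Answer: 0x06

Derivation:
After byte 1 (0x27): reg=0x06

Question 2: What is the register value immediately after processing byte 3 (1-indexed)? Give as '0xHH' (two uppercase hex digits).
After byte 1 (0x27): reg=0x06
After byte 2 (0x15): reg=0x79
After byte 3 (0x67): reg=0x5A

Answer: 0x5A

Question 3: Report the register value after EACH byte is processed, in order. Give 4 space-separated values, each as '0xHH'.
0x06 0x79 0x5A 0x76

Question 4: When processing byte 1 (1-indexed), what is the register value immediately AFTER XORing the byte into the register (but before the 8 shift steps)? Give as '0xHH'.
Answer: 0xD8

Derivation:
Register before byte 1: 0xFF
Byte 1: 0x27
0xFF XOR 0x27 = 0xD8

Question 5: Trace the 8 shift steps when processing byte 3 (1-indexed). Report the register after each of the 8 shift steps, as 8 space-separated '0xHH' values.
After byte 1 (0x27): reg=0x06
After byte 2 (0x15): reg=0x79
Register before byte 3: 0x79
After XOR with byte 0x67: 0x1E

Answer: 0x3C 0x78 0xF0 0xE7 0xC9 0x95 0x2D 0x5A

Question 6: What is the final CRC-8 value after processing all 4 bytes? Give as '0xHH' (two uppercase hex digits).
Answer: 0x76

Derivation:
After byte 1 (0x27): reg=0x06
After byte 2 (0x15): reg=0x79
After byte 3 (0x67): reg=0x5A
After byte 4 (0x92): reg=0x76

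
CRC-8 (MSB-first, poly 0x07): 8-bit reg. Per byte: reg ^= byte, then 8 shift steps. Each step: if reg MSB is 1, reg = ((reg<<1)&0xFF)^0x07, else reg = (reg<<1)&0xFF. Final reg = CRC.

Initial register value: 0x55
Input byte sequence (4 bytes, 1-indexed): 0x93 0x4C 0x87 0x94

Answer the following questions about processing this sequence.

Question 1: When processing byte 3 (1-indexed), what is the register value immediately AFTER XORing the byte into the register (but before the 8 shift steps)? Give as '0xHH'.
Register before byte 3: 0x70
Byte 3: 0x87
0x70 XOR 0x87 = 0xF7

Answer: 0xF7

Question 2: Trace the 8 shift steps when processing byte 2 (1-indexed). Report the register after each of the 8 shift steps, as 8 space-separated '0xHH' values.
Answer: 0x20 0x40 0x80 0x07 0x0E 0x1C 0x38 0x70

Derivation:
After byte 1 (0x93): reg=0x5C
Register before byte 2: 0x5C
After XOR with byte 0x4C: 0x10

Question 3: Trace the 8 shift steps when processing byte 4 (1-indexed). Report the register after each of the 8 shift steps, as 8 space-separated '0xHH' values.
Answer: 0xBE 0x7B 0xF6 0xEB 0xD1 0xA5 0x4D 0x9A

Derivation:
After byte 1 (0x93): reg=0x5C
After byte 2 (0x4C): reg=0x70
After byte 3 (0x87): reg=0xCB
Register before byte 4: 0xCB
After XOR with byte 0x94: 0x5F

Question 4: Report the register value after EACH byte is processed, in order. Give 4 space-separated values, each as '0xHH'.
0x5C 0x70 0xCB 0x9A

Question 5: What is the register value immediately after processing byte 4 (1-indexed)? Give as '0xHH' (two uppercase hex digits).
Answer: 0x9A

Derivation:
After byte 1 (0x93): reg=0x5C
After byte 2 (0x4C): reg=0x70
After byte 3 (0x87): reg=0xCB
After byte 4 (0x94): reg=0x9A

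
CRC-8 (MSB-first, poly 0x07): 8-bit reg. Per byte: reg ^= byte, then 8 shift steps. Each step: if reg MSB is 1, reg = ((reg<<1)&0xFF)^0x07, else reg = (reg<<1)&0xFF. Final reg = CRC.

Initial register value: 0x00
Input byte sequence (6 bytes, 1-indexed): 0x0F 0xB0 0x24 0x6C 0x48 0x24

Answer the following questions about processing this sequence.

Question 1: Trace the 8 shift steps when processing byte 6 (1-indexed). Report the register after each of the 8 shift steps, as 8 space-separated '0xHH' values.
Answer: 0x23 0x46 0x8C 0x1F 0x3E 0x7C 0xF8 0xF7

Derivation:
After byte 1 (0x0F): reg=0x2D
After byte 2 (0xB0): reg=0xDA
After byte 3 (0x24): reg=0xF4
After byte 4 (0x6C): reg=0xC1
After byte 5 (0x48): reg=0xB6
Register before byte 6: 0xB6
After XOR with byte 0x24: 0x92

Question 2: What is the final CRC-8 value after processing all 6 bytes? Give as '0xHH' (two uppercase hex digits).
Answer: 0xF7

Derivation:
After byte 1 (0x0F): reg=0x2D
After byte 2 (0xB0): reg=0xDA
After byte 3 (0x24): reg=0xF4
After byte 4 (0x6C): reg=0xC1
After byte 5 (0x48): reg=0xB6
After byte 6 (0x24): reg=0xF7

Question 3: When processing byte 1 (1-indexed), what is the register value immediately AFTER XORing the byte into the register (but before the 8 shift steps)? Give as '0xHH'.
Answer: 0x0F

Derivation:
Register before byte 1: 0x00
Byte 1: 0x0F
0x00 XOR 0x0F = 0x0F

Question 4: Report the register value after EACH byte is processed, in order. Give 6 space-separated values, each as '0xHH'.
0x2D 0xDA 0xF4 0xC1 0xB6 0xF7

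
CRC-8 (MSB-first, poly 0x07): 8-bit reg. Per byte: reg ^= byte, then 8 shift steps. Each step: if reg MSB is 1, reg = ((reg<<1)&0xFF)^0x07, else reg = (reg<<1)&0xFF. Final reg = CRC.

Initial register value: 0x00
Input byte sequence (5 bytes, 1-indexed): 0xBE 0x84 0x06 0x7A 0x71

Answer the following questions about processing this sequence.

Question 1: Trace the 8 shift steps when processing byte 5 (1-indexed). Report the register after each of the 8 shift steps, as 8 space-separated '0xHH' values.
After byte 1 (0xBE): reg=0x33
After byte 2 (0x84): reg=0x0C
After byte 3 (0x06): reg=0x36
After byte 4 (0x7A): reg=0xE3
Register before byte 5: 0xE3
After XOR with byte 0x71: 0x92

Answer: 0x23 0x46 0x8C 0x1F 0x3E 0x7C 0xF8 0xF7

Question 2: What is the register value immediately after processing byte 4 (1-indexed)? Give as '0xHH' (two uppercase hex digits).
Answer: 0xE3

Derivation:
After byte 1 (0xBE): reg=0x33
After byte 2 (0x84): reg=0x0C
After byte 3 (0x06): reg=0x36
After byte 4 (0x7A): reg=0xE3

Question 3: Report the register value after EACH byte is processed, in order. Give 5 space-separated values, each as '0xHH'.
0x33 0x0C 0x36 0xE3 0xF7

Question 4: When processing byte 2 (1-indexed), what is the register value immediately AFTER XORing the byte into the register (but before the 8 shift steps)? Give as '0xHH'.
Answer: 0xB7

Derivation:
Register before byte 2: 0x33
Byte 2: 0x84
0x33 XOR 0x84 = 0xB7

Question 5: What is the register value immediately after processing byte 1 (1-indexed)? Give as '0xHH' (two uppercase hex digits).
Answer: 0x33

Derivation:
After byte 1 (0xBE): reg=0x33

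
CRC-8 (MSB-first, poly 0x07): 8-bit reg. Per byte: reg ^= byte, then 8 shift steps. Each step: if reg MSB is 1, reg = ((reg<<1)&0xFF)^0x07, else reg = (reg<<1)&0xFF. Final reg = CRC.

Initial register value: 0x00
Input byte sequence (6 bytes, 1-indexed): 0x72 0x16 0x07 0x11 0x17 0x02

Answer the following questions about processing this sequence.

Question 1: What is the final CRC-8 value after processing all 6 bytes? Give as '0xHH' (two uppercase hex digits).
After byte 1 (0x72): reg=0x59
After byte 2 (0x16): reg=0xEA
After byte 3 (0x07): reg=0x8D
After byte 4 (0x11): reg=0xDD
After byte 5 (0x17): reg=0x78
After byte 6 (0x02): reg=0x61

Answer: 0x61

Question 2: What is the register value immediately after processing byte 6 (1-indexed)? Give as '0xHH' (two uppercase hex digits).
After byte 1 (0x72): reg=0x59
After byte 2 (0x16): reg=0xEA
After byte 3 (0x07): reg=0x8D
After byte 4 (0x11): reg=0xDD
After byte 5 (0x17): reg=0x78
After byte 6 (0x02): reg=0x61

Answer: 0x61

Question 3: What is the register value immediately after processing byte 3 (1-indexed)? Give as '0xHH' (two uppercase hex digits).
After byte 1 (0x72): reg=0x59
After byte 2 (0x16): reg=0xEA
After byte 3 (0x07): reg=0x8D

Answer: 0x8D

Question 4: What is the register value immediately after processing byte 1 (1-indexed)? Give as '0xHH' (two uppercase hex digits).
Answer: 0x59

Derivation:
After byte 1 (0x72): reg=0x59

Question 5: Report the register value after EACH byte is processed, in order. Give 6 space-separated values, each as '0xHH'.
0x59 0xEA 0x8D 0xDD 0x78 0x61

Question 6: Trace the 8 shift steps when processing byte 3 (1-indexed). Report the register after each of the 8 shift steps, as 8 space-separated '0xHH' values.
After byte 1 (0x72): reg=0x59
After byte 2 (0x16): reg=0xEA
Register before byte 3: 0xEA
After XOR with byte 0x07: 0xED

Answer: 0xDD 0xBD 0x7D 0xFA 0xF3 0xE1 0xC5 0x8D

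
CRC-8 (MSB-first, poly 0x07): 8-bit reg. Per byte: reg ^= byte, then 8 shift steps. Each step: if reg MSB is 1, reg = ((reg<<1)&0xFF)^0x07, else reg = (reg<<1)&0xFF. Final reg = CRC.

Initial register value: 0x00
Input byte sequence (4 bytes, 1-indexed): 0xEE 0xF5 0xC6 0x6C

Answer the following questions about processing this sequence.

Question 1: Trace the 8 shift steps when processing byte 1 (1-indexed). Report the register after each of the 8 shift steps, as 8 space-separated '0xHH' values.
Answer: 0xDB 0xB1 0x65 0xCA 0x93 0x21 0x42 0x84

Derivation:
Register before byte 1: 0x00
After XOR with byte 0xEE: 0xEE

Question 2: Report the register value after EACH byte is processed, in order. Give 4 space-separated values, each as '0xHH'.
0x84 0x50 0xEB 0x9C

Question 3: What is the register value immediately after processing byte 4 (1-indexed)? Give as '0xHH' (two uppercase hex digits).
After byte 1 (0xEE): reg=0x84
After byte 2 (0xF5): reg=0x50
After byte 3 (0xC6): reg=0xEB
After byte 4 (0x6C): reg=0x9C

Answer: 0x9C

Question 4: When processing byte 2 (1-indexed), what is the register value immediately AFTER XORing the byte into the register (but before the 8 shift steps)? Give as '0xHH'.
Register before byte 2: 0x84
Byte 2: 0xF5
0x84 XOR 0xF5 = 0x71

Answer: 0x71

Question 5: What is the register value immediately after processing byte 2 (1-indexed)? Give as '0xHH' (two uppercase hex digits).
Answer: 0x50

Derivation:
After byte 1 (0xEE): reg=0x84
After byte 2 (0xF5): reg=0x50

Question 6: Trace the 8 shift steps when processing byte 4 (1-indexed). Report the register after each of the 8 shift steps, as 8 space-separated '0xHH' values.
After byte 1 (0xEE): reg=0x84
After byte 2 (0xF5): reg=0x50
After byte 3 (0xC6): reg=0xEB
Register before byte 4: 0xEB
After XOR with byte 0x6C: 0x87

Answer: 0x09 0x12 0x24 0x48 0x90 0x27 0x4E 0x9C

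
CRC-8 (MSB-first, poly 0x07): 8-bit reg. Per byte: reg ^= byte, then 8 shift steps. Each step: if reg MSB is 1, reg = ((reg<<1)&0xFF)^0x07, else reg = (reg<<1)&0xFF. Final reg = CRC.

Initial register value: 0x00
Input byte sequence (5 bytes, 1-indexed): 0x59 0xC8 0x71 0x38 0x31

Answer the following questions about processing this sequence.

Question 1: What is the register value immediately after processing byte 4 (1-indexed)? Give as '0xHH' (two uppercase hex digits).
After byte 1 (0x59): reg=0x88
After byte 2 (0xC8): reg=0xC7
After byte 3 (0x71): reg=0x0B
After byte 4 (0x38): reg=0x99

Answer: 0x99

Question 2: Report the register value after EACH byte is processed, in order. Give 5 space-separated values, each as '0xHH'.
0x88 0xC7 0x0B 0x99 0x51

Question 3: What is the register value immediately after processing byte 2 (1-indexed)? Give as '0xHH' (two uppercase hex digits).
After byte 1 (0x59): reg=0x88
After byte 2 (0xC8): reg=0xC7

Answer: 0xC7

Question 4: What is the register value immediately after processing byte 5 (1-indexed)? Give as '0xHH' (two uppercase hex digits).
After byte 1 (0x59): reg=0x88
After byte 2 (0xC8): reg=0xC7
After byte 3 (0x71): reg=0x0B
After byte 4 (0x38): reg=0x99
After byte 5 (0x31): reg=0x51

Answer: 0x51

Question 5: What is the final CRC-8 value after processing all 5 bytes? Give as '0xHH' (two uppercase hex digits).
After byte 1 (0x59): reg=0x88
After byte 2 (0xC8): reg=0xC7
After byte 3 (0x71): reg=0x0B
After byte 4 (0x38): reg=0x99
After byte 5 (0x31): reg=0x51

Answer: 0x51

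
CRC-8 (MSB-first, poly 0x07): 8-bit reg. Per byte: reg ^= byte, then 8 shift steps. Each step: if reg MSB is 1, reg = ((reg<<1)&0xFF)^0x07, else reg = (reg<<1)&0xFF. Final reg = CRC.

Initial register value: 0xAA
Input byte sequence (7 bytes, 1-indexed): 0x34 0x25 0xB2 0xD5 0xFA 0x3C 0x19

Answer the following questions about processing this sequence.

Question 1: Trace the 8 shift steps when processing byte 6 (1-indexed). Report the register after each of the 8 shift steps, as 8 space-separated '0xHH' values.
Answer: 0xC8 0x97 0x29 0x52 0xA4 0x4F 0x9E 0x3B

Derivation:
After byte 1 (0x34): reg=0xD3
After byte 2 (0x25): reg=0xCC
After byte 3 (0xB2): reg=0x7D
After byte 4 (0xD5): reg=0x51
After byte 5 (0xFA): reg=0x58
Register before byte 6: 0x58
After XOR with byte 0x3C: 0x64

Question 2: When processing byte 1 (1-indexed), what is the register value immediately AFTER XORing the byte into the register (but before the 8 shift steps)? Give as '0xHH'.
Answer: 0x9E

Derivation:
Register before byte 1: 0xAA
Byte 1: 0x34
0xAA XOR 0x34 = 0x9E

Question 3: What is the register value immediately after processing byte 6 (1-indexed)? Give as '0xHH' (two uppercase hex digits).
Answer: 0x3B

Derivation:
After byte 1 (0x34): reg=0xD3
After byte 2 (0x25): reg=0xCC
After byte 3 (0xB2): reg=0x7D
After byte 4 (0xD5): reg=0x51
After byte 5 (0xFA): reg=0x58
After byte 6 (0x3C): reg=0x3B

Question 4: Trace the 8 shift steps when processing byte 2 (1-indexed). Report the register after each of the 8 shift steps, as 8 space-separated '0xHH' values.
Answer: 0xEB 0xD1 0xA5 0x4D 0x9A 0x33 0x66 0xCC

Derivation:
After byte 1 (0x34): reg=0xD3
Register before byte 2: 0xD3
After XOR with byte 0x25: 0xF6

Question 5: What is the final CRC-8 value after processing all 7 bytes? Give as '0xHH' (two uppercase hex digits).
Answer: 0xEE

Derivation:
After byte 1 (0x34): reg=0xD3
After byte 2 (0x25): reg=0xCC
After byte 3 (0xB2): reg=0x7D
After byte 4 (0xD5): reg=0x51
After byte 5 (0xFA): reg=0x58
After byte 6 (0x3C): reg=0x3B
After byte 7 (0x19): reg=0xEE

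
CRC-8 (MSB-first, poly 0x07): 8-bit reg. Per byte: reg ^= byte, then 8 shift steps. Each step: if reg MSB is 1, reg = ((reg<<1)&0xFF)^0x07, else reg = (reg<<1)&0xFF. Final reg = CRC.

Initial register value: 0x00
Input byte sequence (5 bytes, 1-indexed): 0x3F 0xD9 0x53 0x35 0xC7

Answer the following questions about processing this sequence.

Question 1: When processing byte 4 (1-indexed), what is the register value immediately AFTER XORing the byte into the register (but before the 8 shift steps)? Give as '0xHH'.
Register before byte 4: 0x1F
Byte 4: 0x35
0x1F XOR 0x35 = 0x2A

Answer: 0x2A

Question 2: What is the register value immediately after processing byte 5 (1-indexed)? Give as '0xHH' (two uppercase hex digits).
Answer: 0x77

Derivation:
After byte 1 (0x3F): reg=0xBD
After byte 2 (0xD9): reg=0x3B
After byte 3 (0x53): reg=0x1F
After byte 4 (0x35): reg=0xD6
After byte 5 (0xC7): reg=0x77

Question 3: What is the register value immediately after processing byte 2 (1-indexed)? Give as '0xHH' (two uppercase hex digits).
After byte 1 (0x3F): reg=0xBD
After byte 2 (0xD9): reg=0x3B

Answer: 0x3B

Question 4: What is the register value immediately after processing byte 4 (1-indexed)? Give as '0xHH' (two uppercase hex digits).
Answer: 0xD6

Derivation:
After byte 1 (0x3F): reg=0xBD
After byte 2 (0xD9): reg=0x3B
After byte 3 (0x53): reg=0x1F
After byte 4 (0x35): reg=0xD6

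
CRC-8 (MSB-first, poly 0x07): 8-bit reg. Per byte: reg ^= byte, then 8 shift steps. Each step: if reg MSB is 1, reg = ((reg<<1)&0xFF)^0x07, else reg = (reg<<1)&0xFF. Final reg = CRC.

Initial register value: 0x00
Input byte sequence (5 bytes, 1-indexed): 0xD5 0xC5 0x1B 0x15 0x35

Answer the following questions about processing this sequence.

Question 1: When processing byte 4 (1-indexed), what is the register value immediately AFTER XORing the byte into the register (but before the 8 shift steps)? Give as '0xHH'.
Register before byte 4: 0x02
Byte 4: 0x15
0x02 XOR 0x15 = 0x17

Answer: 0x17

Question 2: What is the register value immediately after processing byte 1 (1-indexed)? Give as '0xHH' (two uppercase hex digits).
Answer: 0x25

Derivation:
After byte 1 (0xD5): reg=0x25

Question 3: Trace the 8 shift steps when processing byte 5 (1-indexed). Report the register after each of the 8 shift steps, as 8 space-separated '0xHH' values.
Answer: 0xA0 0x47 0x8E 0x1B 0x36 0x6C 0xD8 0xB7

Derivation:
After byte 1 (0xD5): reg=0x25
After byte 2 (0xC5): reg=0xAE
After byte 3 (0x1B): reg=0x02
After byte 4 (0x15): reg=0x65
Register before byte 5: 0x65
After XOR with byte 0x35: 0x50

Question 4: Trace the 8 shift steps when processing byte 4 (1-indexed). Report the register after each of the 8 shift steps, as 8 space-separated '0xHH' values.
After byte 1 (0xD5): reg=0x25
After byte 2 (0xC5): reg=0xAE
After byte 3 (0x1B): reg=0x02
Register before byte 4: 0x02
After XOR with byte 0x15: 0x17

Answer: 0x2E 0x5C 0xB8 0x77 0xEE 0xDB 0xB1 0x65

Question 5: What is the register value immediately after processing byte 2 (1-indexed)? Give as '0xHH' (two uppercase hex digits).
After byte 1 (0xD5): reg=0x25
After byte 2 (0xC5): reg=0xAE

Answer: 0xAE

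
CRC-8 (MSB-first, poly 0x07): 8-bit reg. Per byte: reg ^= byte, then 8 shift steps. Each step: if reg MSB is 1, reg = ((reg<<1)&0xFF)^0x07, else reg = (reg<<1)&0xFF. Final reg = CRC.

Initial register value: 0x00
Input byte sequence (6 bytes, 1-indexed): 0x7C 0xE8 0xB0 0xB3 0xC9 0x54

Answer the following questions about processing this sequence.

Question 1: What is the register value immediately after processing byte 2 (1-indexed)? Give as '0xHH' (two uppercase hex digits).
After byte 1 (0x7C): reg=0x73
After byte 2 (0xE8): reg=0xC8

Answer: 0xC8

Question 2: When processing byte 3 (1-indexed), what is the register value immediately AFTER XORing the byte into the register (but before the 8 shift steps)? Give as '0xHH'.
Answer: 0x78

Derivation:
Register before byte 3: 0xC8
Byte 3: 0xB0
0xC8 XOR 0xB0 = 0x78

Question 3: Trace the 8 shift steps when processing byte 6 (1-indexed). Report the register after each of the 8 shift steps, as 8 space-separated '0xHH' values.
After byte 1 (0x7C): reg=0x73
After byte 2 (0xE8): reg=0xC8
After byte 3 (0xB0): reg=0x6F
After byte 4 (0xB3): reg=0x1A
After byte 5 (0xC9): reg=0x37
Register before byte 6: 0x37
After XOR with byte 0x54: 0x63

Answer: 0xC6 0x8B 0x11 0x22 0x44 0x88 0x17 0x2E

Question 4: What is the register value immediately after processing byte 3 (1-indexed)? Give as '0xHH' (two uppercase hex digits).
After byte 1 (0x7C): reg=0x73
After byte 2 (0xE8): reg=0xC8
After byte 3 (0xB0): reg=0x6F

Answer: 0x6F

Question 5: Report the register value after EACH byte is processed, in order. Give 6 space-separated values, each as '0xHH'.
0x73 0xC8 0x6F 0x1A 0x37 0x2E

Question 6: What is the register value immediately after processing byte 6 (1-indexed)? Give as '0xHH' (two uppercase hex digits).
After byte 1 (0x7C): reg=0x73
After byte 2 (0xE8): reg=0xC8
After byte 3 (0xB0): reg=0x6F
After byte 4 (0xB3): reg=0x1A
After byte 5 (0xC9): reg=0x37
After byte 6 (0x54): reg=0x2E

Answer: 0x2E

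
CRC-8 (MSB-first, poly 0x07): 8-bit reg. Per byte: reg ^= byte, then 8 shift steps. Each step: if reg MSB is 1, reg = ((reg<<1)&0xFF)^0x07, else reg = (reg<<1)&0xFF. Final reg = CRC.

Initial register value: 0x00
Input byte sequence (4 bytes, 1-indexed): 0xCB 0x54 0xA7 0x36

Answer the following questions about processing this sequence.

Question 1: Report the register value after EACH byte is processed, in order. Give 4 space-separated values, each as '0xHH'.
0x7F 0xD1 0x45 0x5E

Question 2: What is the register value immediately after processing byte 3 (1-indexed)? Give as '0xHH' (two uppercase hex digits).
Answer: 0x45

Derivation:
After byte 1 (0xCB): reg=0x7F
After byte 2 (0x54): reg=0xD1
After byte 3 (0xA7): reg=0x45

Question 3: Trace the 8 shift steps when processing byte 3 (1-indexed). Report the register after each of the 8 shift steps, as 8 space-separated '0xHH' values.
After byte 1 (0xCB): reg=0x7F
After byte 2 (0x54): reg=0xD1
Register before byte 3: 0xD1
After XOR with byte 0xA7: 0x76

Answer: 0xEC 0xDF 0xB9 0x75 0xEA 0xD3 0xA1 0x45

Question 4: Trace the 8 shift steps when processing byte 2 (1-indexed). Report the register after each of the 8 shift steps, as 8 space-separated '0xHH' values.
After byte 1 (0xCB): reg=0x7F
Register before byte 2: 0x7F
After XOR with byte 0x54: 0x2B

Answer: 0x56 0xAC 0x5F 0xBE 0x7B 0xF6 0xEB 0xD1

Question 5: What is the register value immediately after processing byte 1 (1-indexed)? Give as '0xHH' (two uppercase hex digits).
After byte 1 (0xCB): reg=0x7F

Answer: 0x7F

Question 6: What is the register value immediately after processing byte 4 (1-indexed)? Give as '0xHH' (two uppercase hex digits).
Answer: 0x5E

Derivation:
After byte 1 (0xCB): reg=0x7F
After byte 2 (0x54): reg=0xD1
After byte 3 (0xA7): reg=0x45
After byte 4 (0x36): reg=0x5E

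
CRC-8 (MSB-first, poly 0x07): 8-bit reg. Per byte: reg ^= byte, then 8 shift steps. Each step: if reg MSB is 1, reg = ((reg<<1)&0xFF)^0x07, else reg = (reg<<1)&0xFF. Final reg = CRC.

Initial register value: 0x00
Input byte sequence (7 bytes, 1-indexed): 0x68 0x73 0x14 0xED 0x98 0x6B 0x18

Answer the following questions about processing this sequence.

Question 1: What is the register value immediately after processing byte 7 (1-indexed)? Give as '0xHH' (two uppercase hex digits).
Answer: 0x53

Derivation:
After byte 1 (0x68): reg=0x1F
After byte 2 (0x73): reg=0x03
After byte 3 (0x14): reg=0x65
After byte 4 (0xED): reg=0xB1
After byte 5 (0x98): reg=0xDF
After byte 6 (0x6B): reg=0x05
After byte 7 (0x18): reg=0x53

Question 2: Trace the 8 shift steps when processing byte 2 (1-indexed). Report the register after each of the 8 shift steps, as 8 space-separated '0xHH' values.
Answer: 0xD8 0xB7 0x69 0xD2 0xA3 0x41 0x82 0x03

Derivation:
After byte 1 (0x68): reg=0x1F
Register before byte 2: 0x1F
After XOR with byte 0x73: 0x6C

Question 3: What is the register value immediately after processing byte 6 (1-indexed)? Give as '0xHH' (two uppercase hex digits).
Answer: 0x05

Derivation:
After byte 1 (0x68): reg=0x1F
After byte 2 (0x73): reg=0x03
After byte 3 (0x14): reg=0x65
After byte 4 (0xED): reg=0xB1
After byte 5 (0x98): reg=0xDF
After byte 6 (0x6B): reg=0x05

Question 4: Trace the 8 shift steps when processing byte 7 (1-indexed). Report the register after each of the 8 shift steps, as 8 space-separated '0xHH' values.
Answer: 0x3A 0x74 0xE8 0xD7 0xA9 0x55 0xAA 0x53

Derivation:
After byte 1 (0x68): reg=0x1F
After byte 2 (0x73): reg=0x03
After byte 3 (0x14): reg=0x65
After byte 4 (0xED): reg=0xB1
After byte 5 (0x98): reg=0xDF
After byte 6 (0x6B): reg=0x05
Register before byte 7: 0x05
After XOR with byte 0x18: 0x1D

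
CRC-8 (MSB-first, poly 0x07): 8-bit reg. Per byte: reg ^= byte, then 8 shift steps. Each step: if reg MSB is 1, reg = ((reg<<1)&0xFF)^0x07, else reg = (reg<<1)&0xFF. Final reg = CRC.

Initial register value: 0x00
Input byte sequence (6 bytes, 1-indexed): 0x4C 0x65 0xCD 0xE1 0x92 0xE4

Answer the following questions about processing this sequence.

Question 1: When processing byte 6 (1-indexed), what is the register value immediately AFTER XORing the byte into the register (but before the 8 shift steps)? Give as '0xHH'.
Answer: 0x1C

Derivation:
Register before byte 6: 0xF8
Byte 6: 0xE4
0xF8 XOR 0xE4 = 0x1C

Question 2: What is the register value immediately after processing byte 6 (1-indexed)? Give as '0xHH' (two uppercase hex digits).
Answer: 0x54

Derivation:
After byte 1 (0x4C): reg=0xE3
After byte 2 (0x65): reg=0x9B
After byte 3 (0xCD): reg=0xA5
After byte 4 (0xE1): reg=0xDB
After byte 5 (0x92): reg=0xF8
After byte 6 (0xE4): reg=0x54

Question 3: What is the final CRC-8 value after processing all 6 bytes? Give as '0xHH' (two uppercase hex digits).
Answer: 0x54

Derivation:
After byte 1 (0x4C): reg=0xE3
After byte 2 (0x65): reg=0x9B
After byte 3 (0xCD): reg=0xA5
After byte 4 (0xE1): reg=0xDB
After byte 5 (0x92): reg=0xF8
After byte 6 (0xE4): reg=0x54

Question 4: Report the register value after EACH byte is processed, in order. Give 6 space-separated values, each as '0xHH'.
0xE3 0x9B 0xA5 0xDB 0xF8 0x54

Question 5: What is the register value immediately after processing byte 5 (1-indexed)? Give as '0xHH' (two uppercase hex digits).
After byte 1 (0x4C): reg=0xE3
After byte 2 (0x65): reg=0x9B
After byte 3 (0xCD): reg=0xA5
After byte 4 (0xE1): reg=0xDB
After byte 5 (0x92): reg=0xF8

Answer: 0xF8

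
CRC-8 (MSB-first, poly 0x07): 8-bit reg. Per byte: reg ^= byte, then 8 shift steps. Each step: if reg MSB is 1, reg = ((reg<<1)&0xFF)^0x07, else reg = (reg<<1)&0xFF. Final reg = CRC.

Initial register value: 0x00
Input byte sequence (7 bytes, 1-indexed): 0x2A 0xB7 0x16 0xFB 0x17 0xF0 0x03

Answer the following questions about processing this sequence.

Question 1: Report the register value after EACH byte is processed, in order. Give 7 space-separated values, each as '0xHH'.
0xD6 0x20 0x82 0x68 0x7A 0xBF 0x3D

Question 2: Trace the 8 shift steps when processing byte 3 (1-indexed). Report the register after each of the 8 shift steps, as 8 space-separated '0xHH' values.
After byte 1 (0x2A): reg=0xD6
After byte 2 (0xB7): reg=0x20
Register before byte 3: 0x20
After XOR with byte 0x16: 0x36

Answer: 0x6C 0xD8 0xB7 0x69 0xD2 0xA3 0x41 0x82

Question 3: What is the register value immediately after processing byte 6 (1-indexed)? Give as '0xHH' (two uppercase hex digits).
Answer: 0xBF

Derivation:
After byte 1 (0x2A): reg=0xD6
After byte 2 (0xB7): reg=0x20
After byte 3 (0x16): reg=0x82
After byte 4 (0xFB): reg=0x68
After byte 5 (0x17): reg=0x7A
After byte 6 (0xF0): reg=0xBF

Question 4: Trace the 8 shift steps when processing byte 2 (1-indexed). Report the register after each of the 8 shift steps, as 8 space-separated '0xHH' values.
After byte 1 (0x2A): reg=0xD6
Register before byte 2: 0xD6
After XOR with byte 0xB7: 0x61

Answer: 0xC2 0x83 0x01 0x02 0x04 0x08 0x10 0x20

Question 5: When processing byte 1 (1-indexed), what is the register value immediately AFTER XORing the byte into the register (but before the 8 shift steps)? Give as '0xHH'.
Answer: 0x2A

Derivation:
Register before byte 1: 0x00
Byte 1: 0x2A
0x00 XOR 0x2A = 0x2A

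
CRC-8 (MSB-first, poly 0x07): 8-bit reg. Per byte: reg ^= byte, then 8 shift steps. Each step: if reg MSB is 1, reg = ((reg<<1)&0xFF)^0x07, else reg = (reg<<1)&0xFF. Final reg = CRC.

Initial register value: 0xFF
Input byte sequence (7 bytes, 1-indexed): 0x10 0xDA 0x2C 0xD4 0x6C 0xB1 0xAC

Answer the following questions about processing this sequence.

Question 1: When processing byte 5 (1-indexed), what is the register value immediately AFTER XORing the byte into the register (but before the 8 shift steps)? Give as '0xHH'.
Answer: 0x02

Derivation:
Register before byte 5: 0x6E
Byte 5: 0x6C
0x6E XOR 0x6C = 0x02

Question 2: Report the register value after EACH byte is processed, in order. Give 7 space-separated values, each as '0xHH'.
0x83 0x88 0x75 0x6E 0x0E 0x34 0xC1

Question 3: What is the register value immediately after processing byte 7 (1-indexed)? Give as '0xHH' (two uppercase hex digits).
Answer: 0xC1

Derivation:
After byte 1 (0x10): reg=0x83
After byte 2 (0xDA): reg=0x88
After byte 3 (0x2C): reg=0x75
After byte 4 (0xD4): reg=0x6E
After byte 5 (0x6C): reg=0x0E
After byte 6 (0xB1): reg=0x34
After byte 7 (0xAC): reg=0xC1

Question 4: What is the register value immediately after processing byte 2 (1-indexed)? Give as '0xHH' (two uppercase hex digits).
Answer: 0x88

Derivation:
After byte 1 (0x10): reg=0x83
After byte 2 (0xDA): reg=0x88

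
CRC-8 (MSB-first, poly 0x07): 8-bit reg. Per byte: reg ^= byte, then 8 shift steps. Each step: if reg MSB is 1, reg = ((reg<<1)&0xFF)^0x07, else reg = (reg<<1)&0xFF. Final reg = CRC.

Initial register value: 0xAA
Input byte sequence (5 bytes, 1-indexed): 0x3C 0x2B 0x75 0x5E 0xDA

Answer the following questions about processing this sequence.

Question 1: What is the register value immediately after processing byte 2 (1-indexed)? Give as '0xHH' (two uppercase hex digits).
After byte 1 (0x3C): reg=0xEB
After byte 2 (0x2B): reg=0x4E

Answer: 0x4E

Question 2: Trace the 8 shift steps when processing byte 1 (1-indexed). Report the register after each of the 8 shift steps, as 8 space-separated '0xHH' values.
Register before byte 1: 0xAA
After XOR with byte 0x3C: 0x96

Answer: 0x2B 0x56 0xAC 0x5F 0xBE 0x7B 0xF6 0xEB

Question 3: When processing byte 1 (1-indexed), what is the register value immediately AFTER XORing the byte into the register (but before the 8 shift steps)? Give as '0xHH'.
Answer: 0x96

Derivation:
Register before byte 1: 0xAA
Byte 1: 0x3C
0xAA XOR 0x3C = 0x96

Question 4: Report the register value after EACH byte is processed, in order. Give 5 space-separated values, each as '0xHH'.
0xEB 0x4E 0xA1 0xF3 0xDF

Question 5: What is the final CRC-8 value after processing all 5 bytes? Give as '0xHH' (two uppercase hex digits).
Answer: 0xDF

Derivation:
After byte 1 (0x3C): reg=0xEB
After byte 2 (0x2B): reg=0x4E
After byte 3 (0x75): reg=0xA1
After byte 4 (0x5E): reg=0xF3
After byte 5 (0xDA): reg=0xDF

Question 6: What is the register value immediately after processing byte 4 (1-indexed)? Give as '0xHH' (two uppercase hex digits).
Answer: 0xF3

Derivation:
After byte 1 (0x3C): reg=0xEB
After byte 2 (0x2B): reg=0x4E
After byte 3 (0x75): reg=0xA1
After byte 4 (0x5E): reg=0xF3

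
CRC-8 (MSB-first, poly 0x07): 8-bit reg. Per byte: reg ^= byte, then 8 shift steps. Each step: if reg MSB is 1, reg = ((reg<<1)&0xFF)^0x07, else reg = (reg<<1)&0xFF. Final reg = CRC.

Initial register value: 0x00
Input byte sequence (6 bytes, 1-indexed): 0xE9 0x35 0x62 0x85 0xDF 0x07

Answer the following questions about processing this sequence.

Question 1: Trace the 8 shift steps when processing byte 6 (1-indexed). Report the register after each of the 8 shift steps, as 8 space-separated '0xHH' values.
After byte 1 (0xE9): reg=0x91
After byte 2 (0x35): reg=0x75
After byte 3 (0x62): reg=0x65
After byte 4 (0x85): reg=0xAE
After byte 5 (0xDF): reg=0x50
Register before byte 6: 0x50
After XOR with byte 0x07: 0x57

Answer: 0xAE 0x5B 0xB6 0x6B 0xD6 0xAB 0x51 0xA2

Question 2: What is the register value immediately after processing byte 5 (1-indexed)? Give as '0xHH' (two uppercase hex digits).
Answer: 0x50

Derivation:
After byte 1 (0xE9): reg=0x91
After byte 2 (0x35): reg=0x75
After byte 3 (0x62): reg=0x65
After byte 4 (0x85): reg=0xAE
After byte 5 (0xDF): reg=0x50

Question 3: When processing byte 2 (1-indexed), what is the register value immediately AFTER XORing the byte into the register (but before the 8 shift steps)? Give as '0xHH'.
Answer: 0xA4

Derivation:
Register before byte 2: 0x91
Byte 2: 0x35
0x91 XOR 0x35 = 0xA4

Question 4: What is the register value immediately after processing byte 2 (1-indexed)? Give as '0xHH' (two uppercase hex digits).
After byte 1 (0xE9): reg=0x91
After byte 2 (0x35): reg=0x75

Answer: 0x75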